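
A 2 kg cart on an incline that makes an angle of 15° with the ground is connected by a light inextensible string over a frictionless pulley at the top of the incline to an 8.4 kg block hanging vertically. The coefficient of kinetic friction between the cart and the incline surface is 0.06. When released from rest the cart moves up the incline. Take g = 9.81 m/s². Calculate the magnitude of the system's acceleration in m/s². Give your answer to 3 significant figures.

7.33 m/s²

For the cart on the incline: the weight component along the slope is m₁g sin 15° = 2 × 9.81 × 0.2588 = 5.078 N and the normal force is N = m₁g cos 15° = 18.951 N.
Kinetic friction opposes the cart's motion up the incline: f = μN = 0.06 × 18.951 = 1.137 N acting down the slope.
Newton's second law for the cart (up-slope positive): T − 5.078 − 1.137 = 2 a. For the hanging block (downward positive): 8.4 × 9.81 − T = 8.4 a.
Adding the two equations eliminates T: 76.189 = 10.4 a, so a = 7.3259 m/s².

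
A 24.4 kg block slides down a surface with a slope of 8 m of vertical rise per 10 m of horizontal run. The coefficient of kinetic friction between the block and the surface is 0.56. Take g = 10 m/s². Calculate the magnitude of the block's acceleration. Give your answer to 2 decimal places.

Resolving the weight along the incline: the component pulling the block down the slope is mg sin 38.66° = 24.4 × 10 × 0.6247 = 152.427 N, and the normal force is N = mg cos 38.66° = 24.4 × 10 × 0.7809 = 190.540 N.
Kinetic friction acts up the slope with magnitude f = μN = 0.56 × 190.540 = 106.702 N.
Net force along the incline is 152.427 − 106.702 = 45.725 N, so a = 45.725 / 24.4 = 1.8740 m/s².

1.87 m/s²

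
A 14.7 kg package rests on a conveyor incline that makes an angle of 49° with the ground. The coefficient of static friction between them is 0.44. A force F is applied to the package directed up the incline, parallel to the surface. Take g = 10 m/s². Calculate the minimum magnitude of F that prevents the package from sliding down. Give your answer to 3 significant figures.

68.5 N

The normal force is N = mg cos 49° = 96.441 N. With F at its minimum the package is on the verge of sliding down, so static friction is at its maximum μ_s N = 0.44 × 96.441 = 42.434 N and acts up the slope.
Equilibrium along the incline: F + μ_s N = mg sin 49°, so F = 110.942 − 42.434 = 68.508 N.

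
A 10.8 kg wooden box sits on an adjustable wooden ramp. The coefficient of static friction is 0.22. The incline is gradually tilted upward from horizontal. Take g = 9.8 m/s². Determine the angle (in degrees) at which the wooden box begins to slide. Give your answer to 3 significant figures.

12.4°

At the threshold of sliding, static friction is at its maximum μ_s N and exactly balances the weight component along the incline: mg sin θ = μ_s mg cos θ.
Hence tan θ = μ_s = 0.22, so θ = arctan(0.22) = 12.4074°.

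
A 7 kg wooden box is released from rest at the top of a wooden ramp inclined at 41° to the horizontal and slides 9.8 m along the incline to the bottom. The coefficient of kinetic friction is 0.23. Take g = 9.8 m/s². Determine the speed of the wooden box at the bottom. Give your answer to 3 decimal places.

The weight component along the incline is mg sin 41° = 45.006 N and the normal force is N = mg cos 41° = 51.773 N.
Friction up the slope is f = μN = 0.23 × 51.773 = 11.908 N, so the net downslope force is 45.006 − 11.908 = 33.098 N and a = 33.098 / 7 = 4.7283 m/s².
Starting from rest over a distance of 9.8 m, v² = 2aL = 2 × 4.7283 × 9.8 = 92.6747, so v = 9.6268 m/s.

9.627 m/s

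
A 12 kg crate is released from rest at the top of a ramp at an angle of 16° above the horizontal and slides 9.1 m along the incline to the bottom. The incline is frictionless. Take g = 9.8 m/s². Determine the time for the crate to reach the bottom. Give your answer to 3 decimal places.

2.596 s

The weight component along the incline is mg sin 16° = 32.415 N and the normal force is N = mg cos 16° = 113.044 N.
With no friction, a = g sin 16° = 2.7012 m/s².
Starting from rest, L = ½at², so t = √(2L/a) = √(2 × 9.1 / 2.7012) = 2.5957 s.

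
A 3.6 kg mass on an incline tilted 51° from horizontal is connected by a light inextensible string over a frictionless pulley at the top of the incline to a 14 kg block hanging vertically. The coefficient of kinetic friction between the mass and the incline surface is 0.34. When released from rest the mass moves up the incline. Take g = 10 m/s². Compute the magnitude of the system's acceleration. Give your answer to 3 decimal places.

For the mass on the incline: the weight component along the slope is m₁g sin 51° = 3.6 × 10 × 0.7771 = 27.976 N and the normal force is N = m₁g cos 51° = 22.656 N.
Kinetic friction opposes the mass's motion up the incline: f = μN = 0.34 × 22.656 = 7.703 N acting down the slope.
Newton's second law for the mass (up-slope positive): T − 27.976 − 7.703 = 3.6 a. For the hanging block (downward positive): 14 × 10 − T = 14 a.
Adding the two equations eliminates T: 104.321 = 17.6 a, so a = 5.9273 m/s².

5.927 m/s²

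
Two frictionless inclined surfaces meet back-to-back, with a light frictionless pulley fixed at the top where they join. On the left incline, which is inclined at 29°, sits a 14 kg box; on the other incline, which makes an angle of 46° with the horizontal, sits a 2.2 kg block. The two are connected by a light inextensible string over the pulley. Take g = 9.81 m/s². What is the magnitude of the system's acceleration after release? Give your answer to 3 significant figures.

3.15 m/s²

Resolve each weight along its own incline: the 14 kg mass has component 14 × 9.81 × sin 29° = 66.584 N down its slope, and the 2.2 kg mass has 2.2 × 9.81 × sin 46° = 15.525 N down its slope.
The 14 kg side's 66.584 N exceeds the other side's 15.525 N, so that mass slides down and the 2.2 kg mass slides up. Taking that direction as positive, Newton's second law for the whole system gives 66.584 − 15.525 = (14 + 2.2) a, so a = 51.059 / 16.2 = 3.1518 m/s².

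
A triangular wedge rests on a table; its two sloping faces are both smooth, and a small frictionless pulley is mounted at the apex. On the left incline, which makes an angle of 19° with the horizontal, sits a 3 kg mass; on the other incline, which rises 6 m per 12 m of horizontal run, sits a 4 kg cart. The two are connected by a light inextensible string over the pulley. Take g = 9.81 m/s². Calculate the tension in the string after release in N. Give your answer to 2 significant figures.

13 N

Resolve each weight along its own incline: the 3 kg mass has component 3 × 9.81 × sin 19° = 9.581 N down its slope, and the 4 kg mass has 4 × 9.81 × sin 26.57° = 17.549 N down its slope.
The 4 kg side's 17.549 N exceeds the other side's 9.581 N, so that mass slides down and the 3 kg mass slides up. Taking that direction as positive, Newton's second law for the whole system gives 17.549 − 9.581 = (3 + 4) a, so a = 7.968 / 7 = 1.1383 m/s².
For the 3 kg mass (up-slope positive): T − 9.581 = 3 × 1.1383, so T = 12.996 N.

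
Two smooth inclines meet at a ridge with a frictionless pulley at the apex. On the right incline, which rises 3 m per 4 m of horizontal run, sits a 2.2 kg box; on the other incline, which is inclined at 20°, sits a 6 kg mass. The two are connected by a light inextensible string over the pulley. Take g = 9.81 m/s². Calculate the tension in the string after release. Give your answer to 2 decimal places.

Resolve each weight along its own incline: the 2.2 kg mass has component 2.2 × 9.81 × sin 36.87° = 12.949 N down its slope, and the 6 kg mass has 6 × 9.81 × sin 20° = 20.131 N down its slope.
The 6 kg side's 20.131 N exceeds the other side's 12.949 N, so that mass slides down and the 2.2 kg mass slides up. Taking that direction as positive, Newton's second law for the whole system gives 20.131 − 12.949 = (2.2 + 6) a, so a = 7.182 / 8.2 = 0.8759 m/s².
For the 2.2 kg mass (up-slope positive): T − 12.949 = 2.2 × 0.8759, so T = 14.876 N.

14.88 N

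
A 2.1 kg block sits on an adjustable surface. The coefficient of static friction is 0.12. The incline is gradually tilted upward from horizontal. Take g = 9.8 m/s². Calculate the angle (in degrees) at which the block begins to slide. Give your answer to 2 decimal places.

6.84°

At the threshold of sliding, static friction is at its maximum μ_s N and exactly balances the weight component along the incline: mg sin θ = μ_s mg cos θ.
Hence tan θ = μ_s = 0.12, so θ = arctan(0.12) = 6.8428°.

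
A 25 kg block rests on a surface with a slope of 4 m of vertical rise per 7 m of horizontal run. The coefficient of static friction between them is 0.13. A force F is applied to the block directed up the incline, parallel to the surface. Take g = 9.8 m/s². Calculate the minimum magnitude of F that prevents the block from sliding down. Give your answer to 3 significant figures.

The normal force is N = mg cos 29.74° = 212.720 N. With F at its minimum the block is on the verge of sliding down, so static friction is at its maximum μ_s N = 0.13 × 212.720 = 27.654 N and acts up the slope.
Equilibrium along the incline: F + μ_s N = mg sin 29.74°, so F = 121.554 − 27.654 = 93.900 N.

93.9 N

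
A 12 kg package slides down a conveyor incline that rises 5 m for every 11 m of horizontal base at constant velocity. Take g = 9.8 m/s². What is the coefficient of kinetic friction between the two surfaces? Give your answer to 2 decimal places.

At constant velocity the net force along the incline is zero: mg sin 24.44° = μ mg cos 24.44°.
So μ = tan 24.44° = 0.4138 / 0.9104 = 0.4545.

0.45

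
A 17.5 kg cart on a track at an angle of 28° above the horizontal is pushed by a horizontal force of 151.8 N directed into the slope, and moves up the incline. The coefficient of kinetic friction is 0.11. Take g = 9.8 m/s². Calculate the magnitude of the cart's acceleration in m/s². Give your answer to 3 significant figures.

1.66 m/s²

The horizontal push has components F cos 28° = 151.8 × 0.8829 = 134.024 N up the incline and F sin 28° = 151.8 × 0.4695 = 71.270 N pressing into the surface.
The normal force is therefore N = mg cos 28° + F sin 28° = 151.417 + 71.270 = 222.687 N, and kinetic friction down the slope is μN = 0.11 × 222.687 = 24.496 N.
Along the incline: F cos 28° − mg sin 28° − μN = ma, so 134.024 − 80.519 − 24.496 = 17.5 a, giving a = 1.6577 m/s².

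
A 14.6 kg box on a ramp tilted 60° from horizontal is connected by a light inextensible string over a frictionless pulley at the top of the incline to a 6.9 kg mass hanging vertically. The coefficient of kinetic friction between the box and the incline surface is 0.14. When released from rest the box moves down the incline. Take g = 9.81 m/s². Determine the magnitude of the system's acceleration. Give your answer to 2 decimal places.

2.15 m/s²

For the box on the incline: the weight component along the slope is m₁g sin 60° = 14.6 × 9.81 × 0.8660 = 124.034 N and the normal force is N = m₁g cos 60° = 71.613 N.
Kinetic friction opposes the box's motion down the incline: f = μN = 0.14 × 71.613 = 10.026 N acting up the slope.
Newton's second law for the box (down-slope positive): 124.034 − 10.026 − T = 14.6 a. For the hanging mass (upward positive): T − 6.9 × 9.81 = 6.9 a.
Adding the two equations eliminates T: 46.319 = 21.5 a, so a = 2.1544 m/s².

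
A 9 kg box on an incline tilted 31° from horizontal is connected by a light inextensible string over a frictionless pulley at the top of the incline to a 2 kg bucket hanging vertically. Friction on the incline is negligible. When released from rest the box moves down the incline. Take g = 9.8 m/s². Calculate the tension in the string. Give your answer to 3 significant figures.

For the box on the incline: the weight component along the slope is m₁g sin 31° = 9 × 9.8 × 0.5150 = 45.423 N and the normal force is N = m₁g cos 31° = 75.602 N.
Newton's second law for the box (down-slope positive): 45.423 − T = 9 a. For the hanging bucket (upward positive): T − 2 × 9.8 = 2 a.
Adding the two equations eliminates T: 25.823 = 11 a, so a = 2.3475 m/s².
Then from the hanging bucket's equation, T = 2 × (9.8 + 2.3475) = 24.295 N.

24.3 N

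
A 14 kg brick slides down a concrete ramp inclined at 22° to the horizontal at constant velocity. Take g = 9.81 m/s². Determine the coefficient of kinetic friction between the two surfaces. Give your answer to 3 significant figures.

0.404

At constant velocity the net force along the incline is zero: mg sin 22° = μ mg cos 22°.
So μ = tan 22° = 0.3746 / 0.9272 = 0.4040.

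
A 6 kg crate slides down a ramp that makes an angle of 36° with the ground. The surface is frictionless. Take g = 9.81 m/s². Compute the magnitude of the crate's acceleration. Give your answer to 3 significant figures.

Resolving the weight along the incline: the component pulling the crate down the slope is mg sin 36° = 6 × 9.81 × 0.5878 = 34.598 N, and the normal force is N = mg cos 36° = 6 × 9.81 × 0.8090 = 47.618 N.
With no friction the net force along the incline is 34.598 N, so a = g sin 36° = 34.598 / 6 = 5.7663 m/s².

5.77 m/s²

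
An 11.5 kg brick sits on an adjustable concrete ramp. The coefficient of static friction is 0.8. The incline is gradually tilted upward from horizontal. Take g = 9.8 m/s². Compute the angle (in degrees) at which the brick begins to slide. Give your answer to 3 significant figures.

At the threshold of sliding, static friction is at its maximum μ_s N and exactly balances the weight component along the incline: mg sin θ = μ_s mg cos θ.
Hence tan θ = μ_s = 0.8, so θ = arctan(0.8) = 38.6598°.

38.7°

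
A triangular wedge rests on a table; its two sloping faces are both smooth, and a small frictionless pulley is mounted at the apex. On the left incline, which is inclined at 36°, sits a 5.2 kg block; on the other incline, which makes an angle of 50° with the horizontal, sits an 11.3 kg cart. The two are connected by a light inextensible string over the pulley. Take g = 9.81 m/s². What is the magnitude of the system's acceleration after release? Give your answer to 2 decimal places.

Resolve each weight along its own incline: the 5.2 kg mass has component 5.2 × 9.81 × sin 36° = 29.984 N down its slope, and the 11.3 kg mass has 11.3 × 9.81 × sin 50° = 84.918 N down its slope.
The 11.3 kg side's 84.918 N exceeds the other side's 29.984 N, so that mass slides down and the 5.2 kg mass slides up. Taking that direction as positive, Newton's second law for the whole system gives 84.918 − 29.984 = (5.2 + 11.3) a, so a = 54.934 / 16.5 = 3.3293 m/s².

3.33 m/s²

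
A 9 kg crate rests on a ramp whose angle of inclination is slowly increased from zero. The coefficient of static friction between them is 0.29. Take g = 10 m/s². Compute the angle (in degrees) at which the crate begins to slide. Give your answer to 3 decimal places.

16.172°

At the threshold of sliding, static friction is at its maximum μ_s N and exactly balances the weight component along the incline: mg sin θ = μ_s mg cos θ.
Hence tan θ = μ_s = 0.29, so θ = arctan(0.29) = 16.1722°.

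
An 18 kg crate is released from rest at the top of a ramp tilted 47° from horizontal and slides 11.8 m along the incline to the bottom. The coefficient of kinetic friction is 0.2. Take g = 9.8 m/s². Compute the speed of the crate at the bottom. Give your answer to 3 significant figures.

11.7 m/s

The weight component along the incline is mg sin 47° = 129.011 N and the normal force is N = mg cos 47° = 120.305 N.
Friction up the slope is f = μN = 0.2 × 120.305 = 24.061 N, so the net downslope force is 129.011 − 24.061 = 104.950 N and a = 104.950 / 18 = 5.8306 m/s².
Starting from rest over a distance of 11.8 m, v² = 2aL = 2 × 5.8306 × 11.8 = 137.6022, so v = 11.7304 m/s.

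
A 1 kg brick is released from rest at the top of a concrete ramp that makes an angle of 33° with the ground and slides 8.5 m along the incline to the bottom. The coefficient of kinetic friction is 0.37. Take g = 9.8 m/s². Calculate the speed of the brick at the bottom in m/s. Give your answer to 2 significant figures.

6.2 m/s

The weight component along the incline is mg sin 33° = 5.337 N and the normal force is N = mg cos 33° = 8.219 N.
Friction up the slope is f = μN = 0.37 × 8.219 = 3.041 N, so the net downslope force is 5.337 − 3.041 = 2.296 N and a = 2.296 / 1 = 2.2960 m/s².
Starting from rest over a distance of 8.5 m, v² = 2aL = 2 × 2.2960 × 8.5 = 39.0320, so v = 6.2476 m/s.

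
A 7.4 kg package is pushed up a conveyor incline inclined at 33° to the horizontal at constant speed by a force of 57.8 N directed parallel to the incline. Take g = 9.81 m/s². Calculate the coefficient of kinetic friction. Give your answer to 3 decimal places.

0.300

At constant speed ΣF = 0 along the incline. The applied 57.8 N acts up the slope; the weight component mg sin 33° = 39.538 N and kinetic friction μN both act down the slope.
So 57.8 = 39.538 + μ × 60.882, giving μ = (57.8 − 39.538) / 60.882 = 0.3000.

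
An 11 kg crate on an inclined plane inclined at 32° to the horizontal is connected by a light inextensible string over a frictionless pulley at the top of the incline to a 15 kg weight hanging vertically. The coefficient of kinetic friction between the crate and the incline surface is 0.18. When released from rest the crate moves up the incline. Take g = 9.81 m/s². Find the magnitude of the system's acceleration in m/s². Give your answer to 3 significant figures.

2.83 m/s²

For the crate on the incline: the weight component along the slope is m₁g sin 32° = 11 × 9.81 × 0.5299 = 57.182 N and the normal force is N = m₁g cos 32° = 91.513 N.
Kinetic friction opposes the crate's motion up the incline: f = μN = 0.18 × 91.513 = 16.472 N acting down the slope.
Newton's second law for the crate (up-slope positive): T − 57.182 − 16.472 = 11 a. For the hanging weight (downward positive): 15 × 9.81 − T = 15 a.
Adding the two equations eliminates T: 73.496 = 26 a, so a = 2.8268 m/s².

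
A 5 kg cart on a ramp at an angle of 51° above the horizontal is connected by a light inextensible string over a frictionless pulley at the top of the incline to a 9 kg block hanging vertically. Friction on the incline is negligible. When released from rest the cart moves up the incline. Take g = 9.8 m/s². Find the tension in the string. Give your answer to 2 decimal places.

For the cart on the incline: the weight component along the slope is m₁g sin 51° = 5 × 9.8 × 0.7771 = 38.078 N and the normal force is N = m₁g cos 51° = 30.837 N.
Newton's second law for the cart (up-slope positive): T − 38.078 = 5 a. For the hanging block (downward positive): 9 × 9.8 − T = 9 a.
Adding the two equations eliminates T: 50.122 = 14 a, so a = 3.5801 m/s².
Then from the hanging block's equation, T = 9 × (9.8 − 3.5801) = 55.979 N.

55.98 N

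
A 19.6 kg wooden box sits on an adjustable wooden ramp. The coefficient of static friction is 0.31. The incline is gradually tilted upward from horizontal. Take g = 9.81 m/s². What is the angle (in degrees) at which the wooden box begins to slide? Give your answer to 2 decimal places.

At the threshold of sliding, static friction is at its maximum μ_s N and exactly balances the weight component along the incline: mg sin θ = μ_s mg cos θ.
Hence tan θ = μ_s = 0.31, so θ = arctan(0.31) = 17.2234°.

17.22°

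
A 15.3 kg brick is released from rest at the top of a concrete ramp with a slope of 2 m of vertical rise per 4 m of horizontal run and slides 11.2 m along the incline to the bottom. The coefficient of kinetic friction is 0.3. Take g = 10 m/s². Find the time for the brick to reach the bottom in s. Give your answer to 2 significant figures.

3.5 s

The weight component along the incline is mg sin 26.57° = 68.424 N and the normal force is N = mg cos 26.57° = 136.847 N.
Friction up the slope is f = μN = 0.3 × 136.847 = 41.054 N, so the net downslope force is 68.424 − 41.054 = 27.370 N and a = 27.370 / 15.3 = 1.7889 m/s².
Starting from rest, L = ½at², so t = √(2L/a) = √(2 × 11.2 / 1.7889) = 3.5386 s.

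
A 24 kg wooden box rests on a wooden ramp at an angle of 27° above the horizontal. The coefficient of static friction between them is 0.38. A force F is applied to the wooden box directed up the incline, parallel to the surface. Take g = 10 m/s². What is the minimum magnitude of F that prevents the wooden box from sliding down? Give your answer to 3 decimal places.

27.698 N

The normal force is N = mg cos 27° = 213.842 N. With F at its minimum the wooden box is on the verge of sliding down, so static friction is at its maximum μ_s N = 0.38 × 213.842 = 81.260 N and acts up the slope.
Equilibrium along the incline: F + μ_s N = mg sin 27°, so F = 108.958 − 81.260 = 27.698 N.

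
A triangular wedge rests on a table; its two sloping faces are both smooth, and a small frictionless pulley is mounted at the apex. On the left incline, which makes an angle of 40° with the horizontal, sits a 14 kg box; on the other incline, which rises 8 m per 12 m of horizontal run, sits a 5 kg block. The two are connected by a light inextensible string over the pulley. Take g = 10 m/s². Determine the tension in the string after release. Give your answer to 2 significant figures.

44 N

Resolve each weight along its own incline: the 14 kg mass has component 14 × 10 × sin 40° = 89.990 N down its slope, and the 5 kg mass has 5 × 10 × sin 33.69° = 27.735 N down its slope.
The 14 kg side's 89.990 N exceeds the other side's 27.735 N, so that mass slides down and the 5 kg mass slides up. Taking that direction as positive, Newton's second law for the whole system gives 89.990 − 27.735 = (14 + 5) a, so a = 62.255 / 19 = 3.2766 m/s².
For the 5 kg mass (up-slope positive): T − 27.735 = 5 × 3.2766, so T = 44.118 N.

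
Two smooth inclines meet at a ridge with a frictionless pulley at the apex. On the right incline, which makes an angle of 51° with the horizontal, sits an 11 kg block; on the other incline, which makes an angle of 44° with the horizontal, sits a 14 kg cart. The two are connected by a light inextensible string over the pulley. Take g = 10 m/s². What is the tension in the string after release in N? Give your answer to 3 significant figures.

90.7 N

Resolve each weight along its own incline: the 11 kg mass has component 11 × 10 × sin 51° = 85.486 N down its slope, and the 14 kg mass has 14 × 10 × sin 44° = 97.252 N down its slope.
The 14 kg side's 97.252 N exceeds the other side's 85.486 N, so that mass slides down and the 11 kg mass slides up. Taking that direction as positive, Newton's second law for the whole system gives 97.252 − 85.486 = (11 + 14) a, so a = 11.766 / 25 = 0.4706 m/s².
For the 11 kg mass (up-slope positive): T − 85.486 = 11 × 0.4706, so T = 90.663 N.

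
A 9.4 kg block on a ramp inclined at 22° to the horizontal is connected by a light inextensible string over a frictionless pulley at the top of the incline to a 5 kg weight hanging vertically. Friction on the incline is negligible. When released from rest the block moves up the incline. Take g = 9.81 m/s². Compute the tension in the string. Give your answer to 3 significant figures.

For the block on the incline: the weight component along the slope is m₁g sin 22° = 9.4 × 9.81 × 0.3746 = 34.543 N and the normal force is N = m₁g cos 22° = 85.499 N.
Newton's second law for the block (up-slope positive): T − 34.543 = 9.4 a. For the hanging weight (downward positive): 5 × 9.81 − T = 5 a.
Adding the two equations eliminates T: 14.507 = 14.4 a, so a = 1.0074 m/s².
Then from the hanging weight's equation, T = 5 × (9.81 − 1.0074) = 44.013 N.

44.0 N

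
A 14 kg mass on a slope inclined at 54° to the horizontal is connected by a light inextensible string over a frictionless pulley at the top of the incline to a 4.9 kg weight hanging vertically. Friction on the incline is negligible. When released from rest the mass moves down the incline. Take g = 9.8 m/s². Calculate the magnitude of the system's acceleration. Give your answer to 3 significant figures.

3.33 m/s²

For the mass on the incline: the weight component along the slope is m₁g sin 54° = 14 × 9.8 × 0.8090 = 110.995 N and the normal force is N = m₁g cos 54° = 80.644 N.
Newton's second law for the mass (down-slope positive): 110.995 − T = 14 a. For the hanging weight (upward positive): T − 4.9 × 9.8 = 4.9 a.
Adding the two equations eliminates T: 62.975 = 18.9 a, so a = 3.3320 m/s².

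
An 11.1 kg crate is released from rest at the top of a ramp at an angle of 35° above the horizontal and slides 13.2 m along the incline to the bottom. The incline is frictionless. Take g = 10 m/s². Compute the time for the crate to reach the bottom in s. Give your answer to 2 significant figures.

2.1 s

The weight component along the incline is mg sin 35° = 63.667 N and the normal force is N = mg cos 35° = 90.926 N.
With no friction, a = g sin 35° = 5.7358 m/s².
Starting from rest, L = ½at², so t = √(2L/a) = √(2 × 13.2 / 5.7358) = 2.1454 s.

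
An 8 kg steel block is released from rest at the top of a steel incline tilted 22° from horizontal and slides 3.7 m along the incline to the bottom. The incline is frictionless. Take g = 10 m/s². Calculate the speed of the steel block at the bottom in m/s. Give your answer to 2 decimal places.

5.27 m/s

The weight component along the incline is mg sin 22° = 29.969 N and the normal force is N = mg cos 22° = 74.175 N.
With no friction, a = g sin 22° = 3.7461 m/s².
Starting from rest over a distance of 3.7 m, v² = 2aL = 2 × 3.7461 × 3.7 = 27.7211, so v = 5.2651 m/s.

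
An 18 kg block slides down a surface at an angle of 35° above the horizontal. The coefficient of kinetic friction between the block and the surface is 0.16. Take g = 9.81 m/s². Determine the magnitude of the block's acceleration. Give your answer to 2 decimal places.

4.34 m/s²

Resolving the weight along the incline: the component pulling the block down the slope is mg sin 35° = 18 × 9.81 × 0.5736 = 101.286 N, and the normal force is N = mg cos 35° = 18 × 9.81 × 0.8192 = 144.654 N.
Kinetic friction acts up the slope with magnitude f = μN = 0.16 × 144.654 = 23.145 N.
Net force along the incline is 101.286 − 23.145 = 78.141 N, so a = 78.141 / 18 = 4.3412 m/s².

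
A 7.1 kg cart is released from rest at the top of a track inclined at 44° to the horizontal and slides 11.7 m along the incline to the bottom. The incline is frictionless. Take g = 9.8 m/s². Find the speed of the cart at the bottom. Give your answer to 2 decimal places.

The weight component along the incline is mg sin 44° = 48.334 N and the normal force is N = mg cos 44° = 50.052 N.
With no friction, a = g sin 44° = 6.8077 m/s².
Starting from rest over a distance of 11.7 m, v² = 2aL = 2 × 6.8077 × 11.7 = 159.3002, so v = 12.6214 m/s.

12.62 m/s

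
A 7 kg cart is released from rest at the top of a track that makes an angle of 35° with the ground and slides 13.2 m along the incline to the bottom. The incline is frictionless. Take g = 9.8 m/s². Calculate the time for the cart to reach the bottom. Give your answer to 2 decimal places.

The weight component along the incline is mg sin 35° = 39.347 N and the normal force is N = mg cos 35° = 56.194 N.
With no friction, a = g sin 35° = 5.6210 m/s².
Starting from rest, L = ½at², so t = √(2L/a) = √(2 × 13.2 / 5.6210) = 2.1672 s.

2.17 s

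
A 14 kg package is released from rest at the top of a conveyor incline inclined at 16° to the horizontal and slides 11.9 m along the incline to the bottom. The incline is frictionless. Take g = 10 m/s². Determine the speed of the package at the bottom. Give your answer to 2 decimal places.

The weight component along the incline is mg sin 16° = 38.589 N and the normal force is N = mg cos 16° = 134.577 N.
With no friction, a = g sin 16° = 2.7564 m/s².
Starting from rest over a distance of 11.9 m, v² = 2aL = 2 × 2.7564 × 11.9 = 65.6023, so v = 8.0995 m/s.

8.10 m/s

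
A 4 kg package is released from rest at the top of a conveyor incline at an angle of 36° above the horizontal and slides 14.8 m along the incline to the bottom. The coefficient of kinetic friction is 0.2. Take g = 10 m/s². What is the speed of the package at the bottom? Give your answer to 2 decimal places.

11.23 m/s

The weight component along the incline is mg sin 36° = 23.511 N and the normal force is N = mg cos 36° = 32.361 N.
Friction up the slope is f = μN = 0.2 × 32.361 = 6.472 N, so the net downslope force is 23.511 − 6.472 = 17.039 N and a = 17.039 / 4 = 4.2598 m/s².
Starting from rest over a distance of 14.8 m, v² = 2aL = 2 × 4.2598 × 14.8 = 126.0901, so v = 11.2290 m/s.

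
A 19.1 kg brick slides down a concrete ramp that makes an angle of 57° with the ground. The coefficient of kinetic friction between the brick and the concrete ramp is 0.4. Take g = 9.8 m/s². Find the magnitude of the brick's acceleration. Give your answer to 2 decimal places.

6.08 m/s²

Resolving the weight along the incline: the component pulling the brick down the slope is mg sin 57° = 19.1 × 9.8 × 0.8387 = 156.988 N, and the normal force is N = mg cos 57° = 19.1 × 9.8 × 0.5446 = 101.938 N.
Kinetic friction acts up the slope with magnitude f = μN = 0.4 × 101.938 = 40.775 N.
Net force along the incline is 156.988 − 40.775 = 116.213 N, so a = 116.213 / 19.1 = 6.0845 m/s².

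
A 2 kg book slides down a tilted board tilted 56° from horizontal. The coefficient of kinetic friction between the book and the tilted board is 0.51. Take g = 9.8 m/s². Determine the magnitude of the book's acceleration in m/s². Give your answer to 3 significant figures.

5.33 m/s²

Resolving the weight along the incline: the component pulling the book down the slope is mg sin 56° = 2 × 9.8 × 0.8290 = 16.248 N, and the normal force is N = mg cos 56° = 2 × 9.8 × 0.5592 = 10.960 N.
Kinetic friction acts up the slope with magnitude f = μN = 0.51 × 10.960 = 5.590 N.
Net force along the incline is 16.248 − 5.590 = 10.658 N, so a = 10.658 / 2 = 5.3290 m/s².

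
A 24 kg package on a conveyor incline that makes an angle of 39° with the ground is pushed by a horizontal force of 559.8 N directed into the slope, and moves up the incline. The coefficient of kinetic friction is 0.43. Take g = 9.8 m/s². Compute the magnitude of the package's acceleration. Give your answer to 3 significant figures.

2.37 m/s²

The horizontal push has components F cos 39° = 559.8 × 0.7771 = 435.021 N up the incline and F sin 39° = 559.8 × 0.6293 = 352.282 N pressing into the surface.
The normal force is therefore N = mg cos 39° + F sin 39° = 182.774 + 352.282 = 535.056 N, and kinetic friction down the slope is μN = 0.43 × 535.056 = 230.074 N.
Along the incline: F cos 39° − mg sin 39° − μN = ma, so 435.021 − 148.011 − 230.074 = 24 a, giving a = 2.3723 m/s².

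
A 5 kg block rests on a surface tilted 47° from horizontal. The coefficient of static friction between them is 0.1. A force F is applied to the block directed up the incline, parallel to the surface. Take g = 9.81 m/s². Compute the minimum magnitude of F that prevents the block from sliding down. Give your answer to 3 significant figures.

32.5 N

The normal force is N = mg cos 47° = 33.452 N. With F at its minimum the block is on the verge of sliding down, so static friction is at its maximum μ_s N = 0.1 × 33.452 = 3.345 N and acts up the slope.
Equilibrium along the incline: F + μ_s N = mg sin 47°, so F = 35.873 − 3.345 = 32.528 N.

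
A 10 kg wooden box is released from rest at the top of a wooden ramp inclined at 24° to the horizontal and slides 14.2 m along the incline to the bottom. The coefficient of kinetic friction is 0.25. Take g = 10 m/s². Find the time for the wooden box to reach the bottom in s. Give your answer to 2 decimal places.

The weight component along the incline is mg sin 24° = 40.674 N and the normal force is N = mg cos 24° = 91.355 N.
Friction up the slope is f = μN = 0.25 × 91.355 = 22.839 N, so the net downslope force is 40.674 − 22.839 = 17.835 N and a = 17.835 / 10 = 1.7835 m/s².
Starting from rest, L = ½at², so t = √(2L/a) = √(2 × 14.2 / 1.7835) = 3.9905 s.

3.99 s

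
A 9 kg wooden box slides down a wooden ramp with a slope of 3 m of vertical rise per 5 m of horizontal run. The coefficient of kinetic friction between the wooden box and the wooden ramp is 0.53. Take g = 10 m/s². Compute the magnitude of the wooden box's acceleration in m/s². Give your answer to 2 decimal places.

Resolving the weight along the incline: the component pulling the wooden box down the slope is mg sin 30.96° = 9 × 10 × 0.5145 = 46.305 N, and the normal force is N = mg cos 30.96° = 9 × 10 × 0.8575 = 77.175 N.
Kinetic friction acts up the slope with magnitude f = μN = 0.53 × 77.175 = 40.903 N.
Net force along the incline is 46.305 − 40.903 = 5.402 N, so a = 5.402 / 9 = 0.6002 m/s².

0.60 m/s²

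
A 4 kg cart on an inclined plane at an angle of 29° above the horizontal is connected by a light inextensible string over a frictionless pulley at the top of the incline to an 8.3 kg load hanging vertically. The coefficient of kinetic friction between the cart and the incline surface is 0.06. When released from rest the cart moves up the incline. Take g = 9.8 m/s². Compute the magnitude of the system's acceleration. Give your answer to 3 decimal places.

4.901 m/s²

For the cart on the incline: the weight component along the slope is m₁g sin 29° = 4 × 9.8 × 0.4848 = 19.004 N and the normal force is N = m₁g cos 29° = 34.285 N.
Kinetic friction opposes the cart's motion up the incline: f = μN = 0.06 × 34.285 = 2.057 N acting down the slope.
Newton's second law for the cart (up-slope positive): T − 19.004 − 2.057 = 4 a. For the hanging load (downward positive): 8.3 × 9.8 − T = 8.3 a.
Adding the two equations eliminates T: 60.279 = 12.3 a, so a = 4.9007 m/s².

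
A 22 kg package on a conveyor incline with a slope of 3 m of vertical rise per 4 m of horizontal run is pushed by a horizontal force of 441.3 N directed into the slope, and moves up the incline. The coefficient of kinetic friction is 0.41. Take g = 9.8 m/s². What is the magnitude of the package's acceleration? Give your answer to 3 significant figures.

The horizontal push has components F cos 36.87° = 441.3 × 0.8000 = 353.040 N up the incline and F sin 36.87° = 441.3 × 0.6000 = 264.780 N pressing into the surface.
The normal force is therefore N = mg cos 36.87° + F sin 36.87° = 172.480 + 264.780 = 437.260 N, and kinetic friction down the slope is μN = 0.41 × 437.260 = 179.277 N.
Along the incline: F cos 36.87° − mg sin 36.87° − μN = ma, so 353.040 − 129.360 − 179.277 = 22 a, giving a = 2.0183 m/s².

2.02 m/s²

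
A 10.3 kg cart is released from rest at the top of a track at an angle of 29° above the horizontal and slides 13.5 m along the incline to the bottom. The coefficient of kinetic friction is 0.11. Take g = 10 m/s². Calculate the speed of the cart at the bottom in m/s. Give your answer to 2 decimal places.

10.24 m/s

The weight component along the incline is mg sin 29° = 49.935 N and the normal force is N = mg cos 29° = 90.086 N.
Friction up the slope is f = μN = 0.11 × 90.086 = 9.909 N, so the net downslope force is 49.935 − 9.909 = 40.026 N and a = 40.026 / 10.3 = 3.8860 m/s².
Starting from rest over a distance of 13.5 m, v² = 2aL = 2 × 3.8860 × 13.5 = 104.9220, so v = 10.2431 m/s.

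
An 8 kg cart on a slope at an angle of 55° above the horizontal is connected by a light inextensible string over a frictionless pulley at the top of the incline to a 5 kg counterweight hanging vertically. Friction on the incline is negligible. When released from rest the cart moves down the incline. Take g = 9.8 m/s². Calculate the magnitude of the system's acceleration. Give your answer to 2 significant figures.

For the cart on the incline: the weight component along the slope is m₁g sin 55° = 8 × 9.8 × 0.8192 = 64.225 N and the normal force is N = m₁g cos 55° = 44.968 N.
Newton's second law for the cart (down-slope positive): 64.225 − T = 8 a. For the hanging counterweight (upward positive): T − 5 × 9.8 = 5 a.
Adding the two equations eliminates T: 15.225 = 13 a, so a = 1.1712 m/s².

1.2 m/s²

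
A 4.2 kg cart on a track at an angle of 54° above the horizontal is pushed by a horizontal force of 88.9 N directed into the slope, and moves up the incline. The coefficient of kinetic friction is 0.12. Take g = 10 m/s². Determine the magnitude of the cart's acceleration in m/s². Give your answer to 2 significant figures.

The horizontal push has components F cos 54° = 88.9 × 0.5878 = 52.255 N up the incline and F sin 54° = 88.9 × 0.8090 = 71.920 N pressing into the surface.
The normal force is therefore N = mg cos 54° + F sin 54° = 24.688 + 71.920 = 96.608 N, and kinetic friction down the slope is μN = 0.12 × 96.608 = 11.593 N.
Along the incline: F cos 54° − mg sin 54° − μN = ma, so 52.255 − 33.978 − 11.593 = 4.2 a, giving a = 1.5914 m/s².

1.6 m/s²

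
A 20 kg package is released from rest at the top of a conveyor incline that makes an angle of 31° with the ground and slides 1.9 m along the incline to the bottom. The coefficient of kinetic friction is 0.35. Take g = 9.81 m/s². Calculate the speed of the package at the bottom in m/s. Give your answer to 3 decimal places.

2.831 m/s

The weight component along the incline is mg sin 31° = 101.050 N and the normal force is N = mg cos 31° = 168.176 N.
Friction up the slope is f = μN = 0.35 × 168.176 = 58.862 N, so the net downslope force is 101.050 − 58.862 = 42.188 N and a = 42.188 / 20 = 2.1094 m/s².
Starting from rest over a distance of 1.9 m, v² = 2aL = 2 × 2.1094 × 1.9 = 8.0157, so v = 2.8312 m/s.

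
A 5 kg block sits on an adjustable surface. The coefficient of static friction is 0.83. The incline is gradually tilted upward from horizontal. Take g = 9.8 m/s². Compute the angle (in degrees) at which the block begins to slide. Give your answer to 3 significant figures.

39.7°

At the threshold of sliding, static friction is at its maximum μ_s N and exactly balances the weight component along the incline: mg sin θ = μ_s mg cos θ.
Hence tan θ = μ_s = 0.83, so θ = arctan(0.83) = 39.6927°.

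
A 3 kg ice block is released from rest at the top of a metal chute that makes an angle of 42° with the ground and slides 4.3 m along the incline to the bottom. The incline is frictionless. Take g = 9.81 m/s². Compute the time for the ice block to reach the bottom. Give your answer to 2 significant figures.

The weight component along the incline is mg sin 42° = 19.693 N and the normal force is N = mg cos 42° = 21.871 N.
With no friction, a = g sin 42° = 6.5642 m/s².
Starting from rest, L = ½at², so t = √(2L/a) = √(2 × 4.3 / 6.5642) = 1.1446 s.

1.1 s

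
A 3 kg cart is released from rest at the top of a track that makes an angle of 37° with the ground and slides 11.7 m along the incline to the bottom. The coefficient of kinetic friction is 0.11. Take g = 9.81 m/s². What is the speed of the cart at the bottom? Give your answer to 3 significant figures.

10.9 m/s

The weight component along the incline is mg sin 37° = 17.711 N and the normal force is N = mg cos 37° = 23.504 N.
Friction up the slope is f = μN = 0.11 × 23.504 = 2.585 N, so the net downslope force is 17.711 − 2.585 = 15.126 N and a = 15.126 / 3 = 5.0420 m/s².
Starting from rest over a distance of 11.7 m, v² = 2aL = 2 × 5.0420 × 11.7 = 117.9828, so v = 10.8620 m/s.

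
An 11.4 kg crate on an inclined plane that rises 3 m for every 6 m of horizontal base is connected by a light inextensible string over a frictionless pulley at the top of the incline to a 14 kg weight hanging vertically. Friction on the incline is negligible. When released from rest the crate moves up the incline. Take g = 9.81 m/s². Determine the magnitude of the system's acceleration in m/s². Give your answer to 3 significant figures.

For the crate on the incline: the weight component along the slope is m₁g sin 26.57° = 11.4 × 9.81 × 0.4472 = 50.012 N and the normal force is N = m₁g cos 26.57° = 100.027 N.
Newton's second law for the crate (up-slope positive): T − 50.012 = 11.4 a. For the hanging weight (downward positive): 14 × 9.81 − T = 14 a.
Adding the two equations eliminates T: 87.328 = 25.4 a, so a = 3.4381 m/s².

3.44 m/s²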